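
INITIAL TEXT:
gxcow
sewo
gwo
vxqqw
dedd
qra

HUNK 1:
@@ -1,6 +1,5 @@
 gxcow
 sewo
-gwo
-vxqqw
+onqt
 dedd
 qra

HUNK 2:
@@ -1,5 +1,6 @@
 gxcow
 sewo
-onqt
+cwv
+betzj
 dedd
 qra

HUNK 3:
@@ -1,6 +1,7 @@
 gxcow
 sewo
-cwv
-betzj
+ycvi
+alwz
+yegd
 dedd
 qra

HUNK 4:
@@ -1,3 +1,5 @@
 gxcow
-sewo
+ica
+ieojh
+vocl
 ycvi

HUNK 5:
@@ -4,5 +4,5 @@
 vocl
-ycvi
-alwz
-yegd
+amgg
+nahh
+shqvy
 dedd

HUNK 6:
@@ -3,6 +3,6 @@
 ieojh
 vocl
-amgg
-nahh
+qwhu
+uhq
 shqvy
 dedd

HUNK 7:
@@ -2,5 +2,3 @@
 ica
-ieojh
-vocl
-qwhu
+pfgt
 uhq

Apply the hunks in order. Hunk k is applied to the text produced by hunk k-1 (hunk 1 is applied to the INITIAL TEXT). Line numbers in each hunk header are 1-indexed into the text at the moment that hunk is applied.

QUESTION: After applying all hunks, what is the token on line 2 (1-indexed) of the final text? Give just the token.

Answer: ica

Derivation:
Hunk 1: at line 1 remove [gwo,vxqqw] add [onqt] -> 5 lines: gxcow sewo onqt dedd qra
Hunk 2: at line 1 remove [onqt] add [cwv,betzj] -> 6 lines: gxcow sewo cwv betzj dedd qra
Hunk 3: at line 1 remove [cwv,betzj] add [ycvi,alwz,yegd] -> 7 lines: gxcow sewo ycvi alwz yegd dedd qra
Hunk 4: at line 1 remove [sewo] add [ica,ieojh,vocl] -> 9 lines: gxcow ica ieojh vocl ycvi alwz yegd dedd qra
Hunk 5: at line 4 remove [ycvi,alwz,yegd] add [amgg,nahh,shqvy] -> 9 lines: gxcow ica ieojh vocl amgg nahh shqvy dedd qra
Hunk 6: at line 3 remove [amgg,nahh] add [qwhu,uhq] -> 9 lines: gxcow ica ieojh vocl qwhu uhq shqvy dedd qra
Hunk 7: at line 2 remove [ieojh,vocl,qwhu] add [pfgt] -> 7 lines: gxcow ica pfgt uhq shqvy dedd qra
Final line 2: ica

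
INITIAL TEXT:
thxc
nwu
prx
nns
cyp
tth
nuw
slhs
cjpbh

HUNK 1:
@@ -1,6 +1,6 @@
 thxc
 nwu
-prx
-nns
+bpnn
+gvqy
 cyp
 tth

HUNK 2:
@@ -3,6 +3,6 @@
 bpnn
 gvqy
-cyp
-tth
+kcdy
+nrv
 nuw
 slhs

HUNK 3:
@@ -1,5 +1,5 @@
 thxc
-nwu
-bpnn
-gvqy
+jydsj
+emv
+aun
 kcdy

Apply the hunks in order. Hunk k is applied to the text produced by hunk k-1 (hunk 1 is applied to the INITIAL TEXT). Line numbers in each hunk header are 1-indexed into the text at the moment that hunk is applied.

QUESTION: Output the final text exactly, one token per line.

Hunk 1: at line 1 remove [prx,nns] add [bpnn,gvqy] -> 9 lines: thxc nwu bpnn gvqy cyp tth nuw slhs cjpbh
Hunk 2: at line 3 remove [cyp,tth] add [kcdy,nrv] -> 9 lines: thxc nwu bpnn gvqy kcdy nrv nuw slhs cjpbh
Hunk 3: at line 1 remove [nwu,bpnn,gvqy] add [jydsj,emv,aun] -> 9 lines: thxc jydsj emv aun kcdy nrv nuw slhs cjpbh

Answer: thxc
jydsj
emv
aun
kcdy
nrv
nuw
slhs
cjpbh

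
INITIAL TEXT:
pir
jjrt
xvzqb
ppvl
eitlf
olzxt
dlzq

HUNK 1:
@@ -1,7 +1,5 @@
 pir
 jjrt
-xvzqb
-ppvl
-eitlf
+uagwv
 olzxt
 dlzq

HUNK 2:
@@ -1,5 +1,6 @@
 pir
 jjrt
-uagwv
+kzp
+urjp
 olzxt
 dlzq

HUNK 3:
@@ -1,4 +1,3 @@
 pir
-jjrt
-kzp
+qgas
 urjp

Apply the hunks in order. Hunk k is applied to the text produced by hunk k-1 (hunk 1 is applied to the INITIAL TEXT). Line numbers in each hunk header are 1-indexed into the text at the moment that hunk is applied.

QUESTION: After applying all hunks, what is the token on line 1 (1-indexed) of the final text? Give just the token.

Answer: pir

Derivation:
Hunk 1: at line 1 remove [xvzqb,ppvl,eitlf] add [uagwv] -> 5 lines: pir jjrt uagwv olzxt dlzq
Hunk 2: at line 1 remove [uagwv] add [kzp,urjp] -> 6 lines: pir jjrt kzp urjp olzxt dlzq
Hunk 3: at line 1 remove [jjrt,kzp] add [qgas] -> 5 lines: pir qgas urjp olzxt dlzq
Final line 1: pir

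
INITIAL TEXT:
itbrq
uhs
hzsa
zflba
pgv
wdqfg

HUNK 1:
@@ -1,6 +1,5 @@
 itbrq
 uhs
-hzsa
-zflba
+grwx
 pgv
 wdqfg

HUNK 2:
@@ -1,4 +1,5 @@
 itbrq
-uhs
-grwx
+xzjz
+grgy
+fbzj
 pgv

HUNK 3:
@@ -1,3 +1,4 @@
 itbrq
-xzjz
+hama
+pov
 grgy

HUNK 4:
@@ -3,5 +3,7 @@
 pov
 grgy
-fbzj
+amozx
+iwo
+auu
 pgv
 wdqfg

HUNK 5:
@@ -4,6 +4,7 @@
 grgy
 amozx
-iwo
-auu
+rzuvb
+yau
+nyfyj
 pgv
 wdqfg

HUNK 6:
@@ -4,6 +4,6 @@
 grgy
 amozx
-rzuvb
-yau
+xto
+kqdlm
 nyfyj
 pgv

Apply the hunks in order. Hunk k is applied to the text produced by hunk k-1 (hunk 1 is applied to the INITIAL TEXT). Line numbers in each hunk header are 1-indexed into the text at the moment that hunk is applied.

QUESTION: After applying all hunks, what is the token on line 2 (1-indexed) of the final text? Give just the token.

Answer: hama

Derivation:
Hunk 1: at line 1 remove [hzsa,zflba] add [grwx] -> 5 lines: itbrq uhs grwx pgv wdqfg
Hunk 2: at line 1 remove [uhs,grwx] add [xzjz,grgy,fbzj] -> 6 lines: itbrq xzjz grgy fbzj pgv wdqfg
Hunk 3: at line 1 remove [xzjz] add [hama,pov] -> 7 lines: itbrq hama pov grgy fbzj pgv wdqfg
Hunk 4: at line 3 remove [fbzj] add [amozx,iwo,auu] -> 9 lines: itbrq hama pov grgy amozx iwo auu pgv wdqfg
Hunk 5: at line 4 remove [iwo,auu] add [rzuvb,yau,nyfyj] -> 10 lines: itbrq hama pov grgy amozx rzuvb yau nyfyj pgv wdqfg
Hunk 6: at line 4 remove [rzuvb,yau] add [xto,kqdlm] -> 10 lines: itbrq hama pov grgy amozx xto kqdlm nyfyj pgv wdqfg
Final line 2: hama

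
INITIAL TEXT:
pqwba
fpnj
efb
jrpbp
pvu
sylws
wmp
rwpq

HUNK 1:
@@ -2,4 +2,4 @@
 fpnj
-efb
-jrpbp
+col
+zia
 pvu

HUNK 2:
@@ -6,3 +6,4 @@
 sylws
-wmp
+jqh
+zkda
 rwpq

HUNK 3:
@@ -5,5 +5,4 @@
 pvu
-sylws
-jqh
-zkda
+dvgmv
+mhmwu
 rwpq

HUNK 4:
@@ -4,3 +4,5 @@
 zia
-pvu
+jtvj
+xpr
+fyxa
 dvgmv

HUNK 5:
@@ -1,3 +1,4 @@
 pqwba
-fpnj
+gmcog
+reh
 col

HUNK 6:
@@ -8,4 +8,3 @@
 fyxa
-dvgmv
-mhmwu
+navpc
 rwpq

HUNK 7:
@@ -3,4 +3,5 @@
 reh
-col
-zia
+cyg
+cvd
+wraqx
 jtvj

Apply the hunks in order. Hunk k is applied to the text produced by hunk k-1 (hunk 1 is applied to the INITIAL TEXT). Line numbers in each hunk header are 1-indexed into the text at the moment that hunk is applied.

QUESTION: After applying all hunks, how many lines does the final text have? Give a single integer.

Hunk 1: at line 2 remove [efb,jrpbp] add [col,zia] -> 8 lines: pqwba fpnj col zia pvu sylws wmp rwpq
Hunk 2: at line 6 remove [wmp] add [jqh,zkda] -> 9 lines: pqwba fpnj col zia pvu sylws jqh zkda rwpq
Hunk 3: at line 5 remove [sylws,jqh,zkda] add [dvgmv,mhmwu] -> 8 lines: pqwba fpnj col zia pvu dvgmv mhmwu rwpq
Hunk 4: at line 4 remove [pvu] add [jtvj,xpr,fyxa] -> 10 lines: pqwba fpnj col zia jtvj xpr fyxa dvgmv mhmwu rwpq
Hunk 5: at line 1 remove [fpnj] add [gmcog,reh] -> 11 lines: pqwba gmcog reh col zia jtvj xpr fyxa dvgmv mhmwu rwpq
Hunk 6: at line 8 remove [dvgmv,mhmwu] add [navpc] -> 10 lines: pqwba gmcog reh col zia jtvj xpr fyxa navpc rwpq
Hunk 7: at line 3 remove [col,zia] add [cyg,cvd,wraqx] -> 11 lines: pqwba gmcog reh cyg cvd wraqx jtvj xpr fyxa navpc rwpq
Final line count: 11

Answer: 11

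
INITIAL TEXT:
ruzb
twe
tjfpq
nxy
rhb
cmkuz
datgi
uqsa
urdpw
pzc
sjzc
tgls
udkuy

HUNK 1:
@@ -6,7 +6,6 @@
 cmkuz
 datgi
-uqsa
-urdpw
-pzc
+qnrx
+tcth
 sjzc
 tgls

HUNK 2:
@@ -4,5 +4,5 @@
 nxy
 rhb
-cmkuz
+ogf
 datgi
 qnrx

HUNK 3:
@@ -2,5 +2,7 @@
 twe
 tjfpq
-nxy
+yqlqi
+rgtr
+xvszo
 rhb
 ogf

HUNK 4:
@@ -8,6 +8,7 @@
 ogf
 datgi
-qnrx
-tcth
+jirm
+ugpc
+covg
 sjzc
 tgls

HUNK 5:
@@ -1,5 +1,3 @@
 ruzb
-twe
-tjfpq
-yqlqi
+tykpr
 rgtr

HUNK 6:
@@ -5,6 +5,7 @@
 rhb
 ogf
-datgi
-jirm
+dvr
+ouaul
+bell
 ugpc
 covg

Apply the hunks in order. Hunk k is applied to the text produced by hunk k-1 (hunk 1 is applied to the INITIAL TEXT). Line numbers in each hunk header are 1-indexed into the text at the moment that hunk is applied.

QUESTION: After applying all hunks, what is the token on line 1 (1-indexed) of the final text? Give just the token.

Hunk 1: at line 6 remove [uqsa,urdpw,pzc] add [qnrx,tcth] -> 12 lines: ruzb twe tjfpq nxy rhb cmkuz datgi qnrx tcth sjzc tgls udkuy
Hunk 2: at line 4 remove [cmkuz] add [ogf] -> 12 lines: ruzb twe tjfpq nxy rhb ogf datgi qnrx tcth sjzc tgls udkuy
Hunk 3: at line 2 remove [nxy] add [yqlqi,rgtr,xvszo] -> 14 lines: ruzb twe tjfpq yqlqi rgtr xvszo rhb ogf datgi qnrx tcth sjzc tgls udkuy
Hunk 4: at line 8 remove [qnrx,tcth] add [jirm,ugpc,covg] -> 15 lines: ruzb twe tjfpq yqlqi rgtr xvszo rhb ogf datgi jirm ugpc covg sjzc tgls udkuy
Hunk 5: at line 1 remove [twe,tjfpq,yqlqi] add [tykpr] -> 13 lines: ruzb tykpr rgtr xvszo rhb ogf datgi jirm ugpc covg sjzc tgls udkuy
Hunk 6: at line 5 remove [datgi,jirm] add [dvr,ouaul,bell] -> 14 lines: ruzb tykpr rgtr xvszo rhb ogf dvr ouaul bell ugpc covg sjzc tgls udkuy
Final line 1: ruzb

Answer: ruzb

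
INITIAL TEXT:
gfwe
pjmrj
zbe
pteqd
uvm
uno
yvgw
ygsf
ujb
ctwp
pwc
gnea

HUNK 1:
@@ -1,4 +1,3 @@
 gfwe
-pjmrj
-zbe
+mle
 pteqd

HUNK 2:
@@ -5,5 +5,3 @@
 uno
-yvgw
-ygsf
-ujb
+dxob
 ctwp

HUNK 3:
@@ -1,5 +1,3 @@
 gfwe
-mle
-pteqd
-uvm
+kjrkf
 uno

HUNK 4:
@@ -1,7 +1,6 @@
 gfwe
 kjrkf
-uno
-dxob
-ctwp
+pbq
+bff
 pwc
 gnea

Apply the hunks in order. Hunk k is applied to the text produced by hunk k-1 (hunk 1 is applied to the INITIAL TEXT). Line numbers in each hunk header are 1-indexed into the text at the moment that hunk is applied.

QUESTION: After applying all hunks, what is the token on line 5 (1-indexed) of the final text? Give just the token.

Answer: pwc

Derivation:
Hunk 1: at line 1 remove [pjmrj,zbe] add [mle] -> 11 lines: gfwe mle pteqd uvm uno yvgw ygsf ujb ctwp pwc gnea
Hunk 2: at line 5 remove [yvgw,ygsf,ujb] add [dxob] -> 9 lines: gfwe mle pteqd uvm uno dxob ctwp pwc gnea
Hunk 3: at line 1 remove [mle,pteqd,uvm] add [kjrkf] -> 7 lines: gfwe kjrkf uno dxob ctwp pwc gnea
Hunk 4: at line 1 remove [uno,dxob,ctwp] add [pbq,bff] -> 6 lines: gfwe kjrkf pbq bff pwc gnea
Final line 5: pwc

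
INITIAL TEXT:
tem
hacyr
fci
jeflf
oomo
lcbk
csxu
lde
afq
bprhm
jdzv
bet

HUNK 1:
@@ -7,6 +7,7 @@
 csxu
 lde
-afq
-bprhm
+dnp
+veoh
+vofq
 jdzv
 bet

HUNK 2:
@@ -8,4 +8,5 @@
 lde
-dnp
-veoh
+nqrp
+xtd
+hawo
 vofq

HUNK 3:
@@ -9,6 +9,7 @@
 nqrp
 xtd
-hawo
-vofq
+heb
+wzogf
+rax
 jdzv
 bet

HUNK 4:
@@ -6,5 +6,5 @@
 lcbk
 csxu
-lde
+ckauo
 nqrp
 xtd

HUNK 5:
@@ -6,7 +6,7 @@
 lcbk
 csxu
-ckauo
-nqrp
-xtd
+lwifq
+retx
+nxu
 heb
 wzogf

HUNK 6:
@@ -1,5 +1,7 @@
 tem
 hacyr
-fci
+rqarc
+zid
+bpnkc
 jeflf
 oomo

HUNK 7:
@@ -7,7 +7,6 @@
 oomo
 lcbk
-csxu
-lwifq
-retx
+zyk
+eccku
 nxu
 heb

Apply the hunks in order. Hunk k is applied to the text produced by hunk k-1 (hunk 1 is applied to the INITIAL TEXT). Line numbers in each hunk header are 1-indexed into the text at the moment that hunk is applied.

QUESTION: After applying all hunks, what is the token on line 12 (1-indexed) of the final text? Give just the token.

Hunk 1: at line 7 remove [afq,bprhm] add [dnp,veoh,vofq] -> 13 lines: tem hacyr fci jeflf oomo lcbk csxu lde dnp veoh vofq jdzv bet
Hunk 2: at line 8 remove [dnp,veoh] add [nqrp,xtd,hawo] -> 14 lines: tem hacyr fci jeflf oomo lcbk csxu lde nqrp xtd hawo vofq jdzv bet
Hunk 3: at line 9 remove [hawo,vofq] add [heb,wzogf,rax] -> 15 lines: tem hacyr fci jeflf oomo lcbk csxu lde nqrp xtd heb wzogf rax jdzv bet
Hunk 4: at line 6 remove [lde] add [ckauo] -> 15 lines: tem hacyr fci jeflf oomo lcbk csxu ckauo nqrp xtd heb wzogf rax jdzv bet
Hunk 5: at line 6 remove [ckauo,nqrp,xtd] add [lwifq,retx,nxu] -> 15 lines: tem hacyr fci jeflf oomo lcbk csxu lwifq retx nxu heb wzogf rax jdzv bet
Hunk 6: at line 1 remove [fci] add [rqarc,zid,bpnkc] -> 17 lines: tem hacyr rqarc zid bpnkc jeflf oomo lcbk csxu lwifq retx nxu heb wzogf rax jdzv bet
Hunk 7: at line 7 remove [csxu,lwifq,retx] add [zyk,eccku] -> 16 lines: tem hacyr rqarc zid bpnkc jeflf oomo lcbk zyk eccku nxu heb wzogf rax jdzv bet
Final line 12: heb

Answer: heb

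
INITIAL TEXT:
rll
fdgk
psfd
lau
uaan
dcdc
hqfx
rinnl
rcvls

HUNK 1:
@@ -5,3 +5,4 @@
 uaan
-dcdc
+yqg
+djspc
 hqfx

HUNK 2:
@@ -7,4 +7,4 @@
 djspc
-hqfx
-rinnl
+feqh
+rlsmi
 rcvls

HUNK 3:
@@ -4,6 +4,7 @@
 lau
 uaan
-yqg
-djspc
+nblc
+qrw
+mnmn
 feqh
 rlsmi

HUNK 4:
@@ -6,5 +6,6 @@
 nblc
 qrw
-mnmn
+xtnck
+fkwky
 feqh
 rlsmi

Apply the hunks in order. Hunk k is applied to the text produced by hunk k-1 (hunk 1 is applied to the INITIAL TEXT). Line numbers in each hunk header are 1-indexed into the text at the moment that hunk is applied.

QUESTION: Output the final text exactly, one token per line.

Hunk 1: at line 5 remove [dcdc] add [yqg,djspc] -> 10 lines: rll fdgk psfd lau uaan yqg djspc hqfx rinnl rcvls
Hunk 2: at line 7 remove [hqfx,rinnl] add [feqh,rlsmi] -> 10 lines: rll fdgk psfd lau uaan yqg djspc feqh rlsmi rcvls
Hunk 3: at line 4 remove [yqg,djspc] add [nblc,qrw,mnmn] -> 11 lines: rll fdgk psfd lau uaan nblc qrw mnmn feqh rlsmi rcvls
Hunk 4: at line 6 remove [mnmn] add [xtnck,fkwky] -> 12 lines: rll fdgk psfd lau uaan nblc qrw xtnck fkwky feqh rlsmi rcvls

Answer: rll
fdgk
psfd
lau
uaan
nblc
qrw
xtnck
fkwky
feqh
rlsmi
rcvls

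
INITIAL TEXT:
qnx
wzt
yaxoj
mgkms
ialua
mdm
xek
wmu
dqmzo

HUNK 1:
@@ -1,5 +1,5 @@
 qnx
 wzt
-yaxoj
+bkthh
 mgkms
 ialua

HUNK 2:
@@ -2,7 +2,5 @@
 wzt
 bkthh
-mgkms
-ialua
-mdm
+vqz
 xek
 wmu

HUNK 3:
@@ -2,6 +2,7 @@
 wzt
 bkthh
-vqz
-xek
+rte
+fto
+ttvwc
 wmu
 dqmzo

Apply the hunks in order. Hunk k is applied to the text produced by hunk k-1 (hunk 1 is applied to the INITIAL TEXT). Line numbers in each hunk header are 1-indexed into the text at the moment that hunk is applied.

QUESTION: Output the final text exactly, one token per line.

Hunk 1: at line 1 remove [yaxoj] add [bkthh] -> 9 lines: qnx wzt bkthh mgkms ialua mdm xek wmu dqmzo
Hunk 2: at line 2 remove [mgkms,ialua,mdm] add [vqz] -> 7 lines: qnx wzt bkthh vqz xek wmu dqmzo
Hunk 3: at line 2 remove [vqz,xek] add [rte,fto,ttvwc] -> 8 lines: qnx wzt bkthh rte fto ttvwc wmu dqmzo

Answer: qnx
wzt
bkthh
rte
fto
ttvwc
wmu
dqmzo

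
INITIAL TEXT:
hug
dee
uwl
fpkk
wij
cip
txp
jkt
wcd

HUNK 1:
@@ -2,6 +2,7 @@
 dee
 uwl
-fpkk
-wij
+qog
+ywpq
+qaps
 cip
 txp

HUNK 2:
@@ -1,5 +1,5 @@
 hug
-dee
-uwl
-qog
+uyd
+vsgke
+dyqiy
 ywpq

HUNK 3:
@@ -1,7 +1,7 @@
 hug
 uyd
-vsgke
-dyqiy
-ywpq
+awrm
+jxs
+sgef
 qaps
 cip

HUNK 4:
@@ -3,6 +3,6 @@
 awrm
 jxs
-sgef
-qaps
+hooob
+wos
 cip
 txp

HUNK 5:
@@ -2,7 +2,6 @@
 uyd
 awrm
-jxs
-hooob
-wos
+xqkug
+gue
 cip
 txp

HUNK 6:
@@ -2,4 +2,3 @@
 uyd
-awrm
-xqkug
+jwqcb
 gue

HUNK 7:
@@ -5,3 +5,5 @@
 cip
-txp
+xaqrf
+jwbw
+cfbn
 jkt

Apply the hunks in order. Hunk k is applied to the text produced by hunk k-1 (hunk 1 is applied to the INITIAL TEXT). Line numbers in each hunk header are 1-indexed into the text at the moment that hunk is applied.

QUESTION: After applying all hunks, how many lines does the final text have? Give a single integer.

Hunk 1: at line 2 remove [fpkk,wij] add [qog,ywpq,qaps] -> 10 lines: hug dee uwl qog ywpq qaps cip txp jkt wcd
Hunk 2: at line 1 remove [dee,uwl,qog] add [uyd,vsgke,dyqiy] -> 10 lines: hug uyd vsgke dyqiy ywpq qaps cip txp jkt wcd
Hunk 3: at line 1 remove [vsgke,dyqiy,ywpq] add [awrm,jxs,sgef] -> 10 lines: hug uyd awrm jxs sgef qaps cip txp jkt wcd
Hunk 4: at line 3 remove [sgef,qaps] add [hooob,wos] -> 10 lines: hug uyd awrm jxs hooob wos cip txp jkt wcd
Hunk 5: at line 2 remove [jxs,hooob,wos] add [xqkug,gue] -> 9 lines: hug uyd awrm xqkug gue cip txp jkt wcd
Hunk 6: at line 2 remove [awrm,xqkug] add [jwqcb] -> 8 lines: hug uyd jwqcb gue cip txp jkt wcd
Hunk 7: at line 5 remove [txp] add [xaqrf,jwbw,cfbn] -> 10 lines: hug uyd jwqcb gue cip xaqrf jwbw cfbn jkt wcd
Final line count: 10

Answer: 10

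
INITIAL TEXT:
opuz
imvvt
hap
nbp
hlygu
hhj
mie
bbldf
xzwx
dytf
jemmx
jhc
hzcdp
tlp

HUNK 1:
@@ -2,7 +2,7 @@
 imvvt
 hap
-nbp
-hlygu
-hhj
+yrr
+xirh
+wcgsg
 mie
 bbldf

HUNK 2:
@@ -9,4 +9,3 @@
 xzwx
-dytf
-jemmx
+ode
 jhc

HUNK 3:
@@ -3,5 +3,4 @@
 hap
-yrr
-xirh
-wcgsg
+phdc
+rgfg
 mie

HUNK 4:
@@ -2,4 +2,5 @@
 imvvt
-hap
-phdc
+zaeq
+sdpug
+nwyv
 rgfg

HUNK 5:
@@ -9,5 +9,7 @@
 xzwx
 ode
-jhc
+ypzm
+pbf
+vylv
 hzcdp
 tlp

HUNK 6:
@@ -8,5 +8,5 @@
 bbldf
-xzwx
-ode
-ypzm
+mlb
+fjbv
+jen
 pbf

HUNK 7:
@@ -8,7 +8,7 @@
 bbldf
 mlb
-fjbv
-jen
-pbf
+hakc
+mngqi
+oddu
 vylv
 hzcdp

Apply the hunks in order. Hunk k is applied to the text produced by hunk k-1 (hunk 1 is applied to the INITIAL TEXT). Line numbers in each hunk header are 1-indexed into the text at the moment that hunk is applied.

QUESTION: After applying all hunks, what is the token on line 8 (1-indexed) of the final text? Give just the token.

Hunk 1: at line 2 remove [nbp,hlygu,hhj] add [yrr,xirh,wcgsg] -> 14 lines: opuz imvvt hap yrr xirh wcgsg mie bbldf xzwx dytf jemmx jhc hzcdp tlp
Hunk 2: at line 9 remove [dytf,jemmx] add [ode] -> 13 lines: opuz imvvt hap yrr xirh wcgsg mie bbldf xzwx ode jhc hzcdp tlp
Hunk 3: at line 3 remove [yrr,xirh,wcgsg] add [phdc,rgfg] -> 12 lines: opuz imvvt hap phdc rgfg mie bbldf xzwx ode jhc hzcdp tlp
Hunk 4: at line 2 remove [hap,phdc] add [zaeq,sdpug,nwyv] -> 13 lines: opuz imvvt zaeq sdpug nwyv rgfg mie bbldf xzwx ode jhc hzcdp tlp
Hunk 5: at line 9 remove [jhc] add [ypzm,pbf,vylv] -> 15 lines: opuz imvvt zaeq sdpug nwyv rgfg mie bbldf xzwx ode ypzm pbf vylv hzcdp tlp
Hunk 6: at line 8 remove [xzwx,ode,ypzm] add [mlb,fjbv,jen] -> 15 lines: opuz imvvt zaeq sdpug nwyv rgfg mie bbldf mlb fjbv jen pbf vylv hzcdp tlp
Hunk 7: at line 8 remove [fjbv,jen,pbf] add [hakc,mngqi,oddu] -> 15 lines: opuz imvvt zaeq sdpug nwyv rgfg mie bbldf mlb hakc mngqi oddu vylv hzcdp tlp
Final line 8: bbldf

Answer: bbldf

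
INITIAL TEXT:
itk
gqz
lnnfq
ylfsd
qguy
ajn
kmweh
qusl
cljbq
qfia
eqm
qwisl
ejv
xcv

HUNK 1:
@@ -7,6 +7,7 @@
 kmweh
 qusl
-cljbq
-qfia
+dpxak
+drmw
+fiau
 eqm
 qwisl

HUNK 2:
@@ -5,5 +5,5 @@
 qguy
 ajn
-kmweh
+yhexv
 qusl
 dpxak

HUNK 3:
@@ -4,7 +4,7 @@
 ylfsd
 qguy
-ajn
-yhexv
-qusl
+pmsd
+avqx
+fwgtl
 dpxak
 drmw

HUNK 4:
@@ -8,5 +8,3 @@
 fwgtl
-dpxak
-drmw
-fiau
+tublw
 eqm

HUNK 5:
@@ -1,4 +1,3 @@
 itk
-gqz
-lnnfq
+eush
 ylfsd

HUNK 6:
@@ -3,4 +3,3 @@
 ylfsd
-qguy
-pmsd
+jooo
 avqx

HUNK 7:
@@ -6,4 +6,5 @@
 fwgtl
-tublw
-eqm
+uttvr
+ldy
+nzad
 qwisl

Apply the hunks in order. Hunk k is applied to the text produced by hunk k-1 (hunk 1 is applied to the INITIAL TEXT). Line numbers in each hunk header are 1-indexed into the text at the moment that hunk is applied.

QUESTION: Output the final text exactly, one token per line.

Hunk 1: at line 7 remove [cljbq,qfia] add [dpxak,drmw,fiau] -> 15 lines: itk gqz lnnfq ylfsd qguy ajn kmweh qusl dpxak drmw fiau eqm qwisl ejv xcv
Hunk 2: at line 5 remove [kmweh] add [yhexv] -> 15 lines: itk gqz lnnfq ylfsd qguy ajn yhexv qusl dpxak drmw fiau eqm qwisl ejv xcv
Hunk 3: at line 4 remove [ajn,yhexv,qusl] add [pmsd,avqx,fwgtl] -> 15 lines: itk gqz lnnfq ylfsd qguy pmsd avqx fwgtl dpxak drmw fiau eqm qwisl ejv xcv
Hunk 4: at line 8 remove [dpxak,drmw,fiau] add [tublw] -> 13 lines: itk gqz lnnfq ylfsd qguy pmsd avqx fwgtl tublw eqm qwisl ejv xcv
Hunk 5: at line 1 remove [gqz,lnnfq] add [eush] -> 12 lines: itk eush ylfsd qguy pmsd avqx fwgtl tublw eqm qwisl ejv xcv
Hunk 6: at line 3 remove [qguy,pmsd] add [jooo] -> 11 lines: itk eush ylfsd jooo avqx fwgtl tublw eqm qwisl ejv xcv
Hunk 7: at line 6 remove [tublw,eqm] add [uttvr,ldy,nzad] -> 12 lines: itk eush ylfsd jooo avqx fwgtl uttvr ldy nzad qwisl ejv xcv

Answer: itk
eush
ylfsd
jooo
avqx
fwgtl
uttvr
ldy
nzad
qwisl
ejv
xcv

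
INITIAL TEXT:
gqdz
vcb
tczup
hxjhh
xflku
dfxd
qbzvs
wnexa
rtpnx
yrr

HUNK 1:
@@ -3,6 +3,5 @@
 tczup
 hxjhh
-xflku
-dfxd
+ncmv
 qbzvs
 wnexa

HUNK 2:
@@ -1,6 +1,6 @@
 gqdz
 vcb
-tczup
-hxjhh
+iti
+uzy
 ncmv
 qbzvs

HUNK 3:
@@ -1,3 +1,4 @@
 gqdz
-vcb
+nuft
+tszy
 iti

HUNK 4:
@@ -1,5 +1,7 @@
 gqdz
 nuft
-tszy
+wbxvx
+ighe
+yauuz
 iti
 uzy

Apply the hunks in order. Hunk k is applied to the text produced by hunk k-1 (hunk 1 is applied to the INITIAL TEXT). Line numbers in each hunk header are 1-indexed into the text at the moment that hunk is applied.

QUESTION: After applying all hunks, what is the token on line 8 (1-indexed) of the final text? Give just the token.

Answer: ncmv

Derivation:
Hunk 1: at line 3 remove [xflku,dfxd] add [ncmv] -> 9 lines: gqdz vcb tczup hxjhh ncmv qbzvs wnexa rtpnx yrr
Hunk 2: at line 1 remove [tczup,hxjhh] add [iti,uzy] -> 9 lines: gqdz vcb iti uzy ncmv qbzvs wnexa rtpnx yrr
Hunk 3: at line 1 remove [vcb] add [nuft,tszy] -> 10 lines: gqdz nuft tszy iti uzy ncmv qbzvs wnexa rtpnx yrr
Hunk 4: at line 1 remove [tszy] add [wbxvx,ighe,yauuz] -> 12 lines: gqdz nuft wbxvx ighe yauuz iti uzy ncmv qbzvs wnexa rtpnx yrr
Final line 8: ncmv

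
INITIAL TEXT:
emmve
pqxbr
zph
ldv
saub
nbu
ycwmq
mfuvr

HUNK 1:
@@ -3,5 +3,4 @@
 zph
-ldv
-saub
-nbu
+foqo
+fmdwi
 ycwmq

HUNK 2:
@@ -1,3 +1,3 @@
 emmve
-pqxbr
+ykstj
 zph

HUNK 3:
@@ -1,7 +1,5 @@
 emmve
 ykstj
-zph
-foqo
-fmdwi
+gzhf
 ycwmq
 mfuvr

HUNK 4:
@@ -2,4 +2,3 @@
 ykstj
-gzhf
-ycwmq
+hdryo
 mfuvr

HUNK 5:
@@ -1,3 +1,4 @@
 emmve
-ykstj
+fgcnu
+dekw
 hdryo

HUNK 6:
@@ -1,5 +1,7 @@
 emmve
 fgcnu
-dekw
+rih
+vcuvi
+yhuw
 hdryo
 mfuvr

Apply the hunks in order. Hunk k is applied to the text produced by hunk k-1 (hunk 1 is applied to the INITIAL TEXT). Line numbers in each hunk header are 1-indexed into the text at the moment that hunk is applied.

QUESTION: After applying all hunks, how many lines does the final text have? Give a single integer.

Answer: 7

Derivation:
Hunk 1: at line 3 remove [ldv,saub,nbu] add [foqo,fmdwi] -> 7 lines: emmve pqxbr zph foqo fmdwi ycwmq mfuvr
Hunk 2: at line 1 remove [pqxbr] add [ykstj] -> 7 lines: emmve ykstj zph foqo fmdwi ycwmq mfuvr
Hunk 3: at line 1 remove [zph,foqo,fmdwi] add [gzhf] -> 5 lines: emmve ykstj gzhf ycwmq mfuvr
Hunk 4: at line 2 remove [gzhf,ycwmq] add [hdryo] -> 4 lines: emmve ykstj hdryo mfuvr
Hunk 5: at line 1 remove [ykstj] add [fgcnu,dekw] -> 5 lines: emmve fgcnu dekw hdryo mfuvr
Hunk 6: at line 1 remove [dekw] add [rih,vcuvi,yhuw] -> 7 lines: emmve fgcnu rih vcuvi yhuw hdryo mfuvr
Final line count: 7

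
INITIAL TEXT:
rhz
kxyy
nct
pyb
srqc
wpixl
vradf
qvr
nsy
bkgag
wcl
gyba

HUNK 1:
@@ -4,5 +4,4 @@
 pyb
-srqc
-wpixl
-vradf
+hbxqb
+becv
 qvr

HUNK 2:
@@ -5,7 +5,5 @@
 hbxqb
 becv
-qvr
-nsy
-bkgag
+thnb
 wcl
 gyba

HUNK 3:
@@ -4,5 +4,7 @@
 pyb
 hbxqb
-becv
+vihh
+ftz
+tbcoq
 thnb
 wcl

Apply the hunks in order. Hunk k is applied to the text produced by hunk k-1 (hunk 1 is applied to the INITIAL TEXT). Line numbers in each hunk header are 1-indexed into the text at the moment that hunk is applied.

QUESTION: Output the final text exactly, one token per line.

Hunk 1: at line 4 remove [srqc,wpixl,vradf] add [hbxqb,becv] -> 11 lines: rhz kxyy nct pyb hbxqb becv qvr nsy bkgag wcl gyba
Hunk 2: at line 5 remove [qvr,nsy,bkgag] add [thnb] -> 9 lines: rhz kxyy nct pyb hbxqb becv thnb wcl gyba
Hunk 3: at line 4 remove [becv] add [vihh,ftz,tbcoq] -> 11 lines: rhz kxyy nct pyb hbxqb vihh ftz tbcoq thnb wcl gyba

Answer: rhz
kxyy
nct
pyb
hbxqb
vihh
ftz
tbcoq
thnb
wcl
gyba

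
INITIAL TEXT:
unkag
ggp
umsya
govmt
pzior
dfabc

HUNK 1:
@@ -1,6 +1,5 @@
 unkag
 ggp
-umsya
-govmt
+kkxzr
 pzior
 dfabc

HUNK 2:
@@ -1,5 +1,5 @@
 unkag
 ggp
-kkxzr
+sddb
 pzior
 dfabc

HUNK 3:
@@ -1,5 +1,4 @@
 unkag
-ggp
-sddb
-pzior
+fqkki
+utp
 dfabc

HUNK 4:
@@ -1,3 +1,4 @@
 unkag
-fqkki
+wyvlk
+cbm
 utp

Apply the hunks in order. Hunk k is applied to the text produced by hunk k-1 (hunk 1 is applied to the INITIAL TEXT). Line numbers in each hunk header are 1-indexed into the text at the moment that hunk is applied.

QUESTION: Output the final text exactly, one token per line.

Hunk 1: at line 1 remove [umsya,govmt] add [kkxzr] -> 5 lines: unkag ggp kkxzr pzior dfabc
Hunk 2: at line 1 remove [kkxzr] add [sddb] -> 5 lines: unkag ggp sddb pzior dfabc
Hunk 3: at line 1 remove [ggp,sddb,pzior] add [fqkki,utp] -> 4 lines: unkag fqkki utp dfabc
Hunk 4: at line 1 remove [fqkki] add [wyvlk,cbm] -> 5 lines: unkag wyvlk cbm utp dfabc

Answer: unkag
wyvlk
cbm
utp
dfabc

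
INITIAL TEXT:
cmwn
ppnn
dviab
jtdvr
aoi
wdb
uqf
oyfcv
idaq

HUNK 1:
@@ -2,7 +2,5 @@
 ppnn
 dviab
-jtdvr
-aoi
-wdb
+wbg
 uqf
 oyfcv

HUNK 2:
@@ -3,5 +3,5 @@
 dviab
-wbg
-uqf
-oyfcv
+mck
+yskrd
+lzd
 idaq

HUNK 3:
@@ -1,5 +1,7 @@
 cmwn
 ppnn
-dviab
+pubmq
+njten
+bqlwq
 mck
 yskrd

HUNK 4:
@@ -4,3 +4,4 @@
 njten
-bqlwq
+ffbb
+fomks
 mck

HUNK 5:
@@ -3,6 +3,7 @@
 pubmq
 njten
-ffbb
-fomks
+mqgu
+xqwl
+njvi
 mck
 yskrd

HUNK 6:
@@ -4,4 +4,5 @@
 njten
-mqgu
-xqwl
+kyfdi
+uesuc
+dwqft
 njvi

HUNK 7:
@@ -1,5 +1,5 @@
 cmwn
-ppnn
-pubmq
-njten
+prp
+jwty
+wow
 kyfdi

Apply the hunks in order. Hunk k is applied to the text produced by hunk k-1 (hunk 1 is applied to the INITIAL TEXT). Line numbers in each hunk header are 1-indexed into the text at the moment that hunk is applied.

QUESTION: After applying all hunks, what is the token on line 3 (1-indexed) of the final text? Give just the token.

Answer: jwty

Derivation:
Hunk 1: at line 2 remove [jtdvr,aoi,wdb] add [wbg] -> 7 lines: cmwn ppnn dviab wbg uqf oyfcv idaq
Hunk 2: at line 3 remove [wbg,uqf,oyfcv] add [mck,yskrd,lzd] -> 7 lines: cmwn ppnn dviab mck yskrd lzd idaq
Hunk 3: at line 1 remove [dviab] add [pubmq,njten,bqlwq] -> 9 lines: cmwn ppnn pubmq njten bqlwq mck yskrd lzd idaq
Hunk 4: at line 4 remove [bqlwq] add [ffbb,fomks] -> 10 lines: cmwn ppnn pubmq njten ffbb fomks mck yskrd lzd idaq
Hunk 5: at line 3 remove [ffbb,fomks] add [mqgu,xqwl,njvi] -> 11 lines: cmwn ppnn pubmq njten mqgu xqwl njvi mck yskrd lzd idaq
Hunk 6: at line 4 remove [mqgu,xqwl] add [kyfdi,uesuc,dwqft] -> 12 lines: cmwn ppnn pubmq njten kyfdi uesuc dwqft njvi mck yskrd lzd idaq
Hunk 7: at line 1 remove [ppnn,pubmq,njten] add [prp,jwty,wow] -> 12 lines: cmwn prp jwty wow kyfdi uesuc dwqft njvi mck yskrd lzd idaq
Final line 3: jwty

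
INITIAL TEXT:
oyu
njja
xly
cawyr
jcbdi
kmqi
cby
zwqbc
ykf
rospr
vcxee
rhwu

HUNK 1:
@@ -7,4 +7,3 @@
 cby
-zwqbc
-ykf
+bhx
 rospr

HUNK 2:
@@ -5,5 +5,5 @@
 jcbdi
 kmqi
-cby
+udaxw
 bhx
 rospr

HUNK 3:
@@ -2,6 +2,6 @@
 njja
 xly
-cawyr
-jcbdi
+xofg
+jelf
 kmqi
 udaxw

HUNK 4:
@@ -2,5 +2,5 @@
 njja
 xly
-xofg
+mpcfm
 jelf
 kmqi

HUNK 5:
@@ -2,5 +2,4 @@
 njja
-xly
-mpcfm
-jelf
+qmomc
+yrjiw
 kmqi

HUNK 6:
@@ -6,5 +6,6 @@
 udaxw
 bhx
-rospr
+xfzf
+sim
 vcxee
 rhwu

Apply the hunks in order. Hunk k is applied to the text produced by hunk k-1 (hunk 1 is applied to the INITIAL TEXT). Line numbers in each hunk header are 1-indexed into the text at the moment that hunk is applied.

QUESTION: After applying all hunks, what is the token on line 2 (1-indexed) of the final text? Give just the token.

Answer: njja

Derivation:
Hunk 1: at line 7 remove [zwqbc,ykf] add [bhx] -> 11 lines: oyu njja xly cawyr jcbdi kmqi cby bhx rospr vcxee rhwu
Hunk 2: at line 5 remove [cby] add [udaxw] -> 11 lines: oyu njja xly cawyr jcbdi kmqi udaxw bhx rospr vcxee rhwu
Hunk 3: at line 2 remove [cawyr,jcbdi] add [xofg,jelf] -> 11 lines: oyu njja xly xofg jelf kmqi udaxw bhx rospr vcxee rhwu
Hunk 4: at line 2 remove [xofg] add [mpcfm] -> 11 lines: oyu njja xly mpcfm jelf kmqi udaxw bhx rospr vcxee rhwu
Hunk 5: at line 2 remove [xly,mpcfm,jelf] add [qmomc,yrjiw] -> 10 lines: oyu njja qmomc yrjiw kmqi udaxw bhx rospr vcxee rhwu
Hunk 6: at line 6 remove [rospr] add [xfzf,sim] -> 11 lines: oyu njja qmomc yrjiw kmqi udaxw bhx xfzf sim vcxee rhwu
Final line 2: njja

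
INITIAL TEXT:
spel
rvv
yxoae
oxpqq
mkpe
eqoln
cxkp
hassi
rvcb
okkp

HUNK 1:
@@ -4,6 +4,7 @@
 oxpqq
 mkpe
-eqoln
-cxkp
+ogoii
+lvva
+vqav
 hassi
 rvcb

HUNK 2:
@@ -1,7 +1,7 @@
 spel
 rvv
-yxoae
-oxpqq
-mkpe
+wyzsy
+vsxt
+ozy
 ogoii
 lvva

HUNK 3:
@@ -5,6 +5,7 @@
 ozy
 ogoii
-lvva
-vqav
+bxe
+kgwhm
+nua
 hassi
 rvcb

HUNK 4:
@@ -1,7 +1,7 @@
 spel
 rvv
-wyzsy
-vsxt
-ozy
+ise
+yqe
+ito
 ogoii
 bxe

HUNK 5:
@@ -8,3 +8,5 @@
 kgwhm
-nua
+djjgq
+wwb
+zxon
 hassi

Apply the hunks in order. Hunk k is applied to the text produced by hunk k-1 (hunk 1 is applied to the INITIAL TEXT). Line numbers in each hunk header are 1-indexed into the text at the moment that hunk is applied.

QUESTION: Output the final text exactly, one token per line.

Hunk 1: at line 4 remove [eqoln,cxkp] add [ogoii,lvva,vqav] -> 11 lines: spel rvv yxoae oxpqq mkpe ogoii lvva vqav hassi rvcb okkp
Hunk 2: at line 1 remove [yxoae,oxpqq,mkpe] add [wyzsy,vsxt,ozy] -> 11 lines: spel rvv wyzsy vsxt ozy ogoii lvva vqav hassi rvcb okkp
Hunk 3: at line 5 remove [lvva,vqav] add [bxe,kgwhm,nua] -> 12 lines: spel rvv wyzsy vsxt ozy ogoii bxe kgwhm nua hassi rvcb okkp
Hunk 4: at line 1 remove [wyzsy,vsxt,ozy] add [ise,yqe,ito] -> 12 lines: spel rvv ise yqe ito ogoii bxe kgwhm nua hassi rvcb okkp
Hunk 5: at line 8 remove [nua] add [djjgq,wwb,zxon] -> 14 lines: spel rvv ise yqe ito ogoii bxe kgwhm djjgq wwb zxon hassi rvcb okkp

Answer: spel
rvv
ise
yqe
ito
ogoii
bxe
kgwhm
djjgq
wwb
zxon
hassi
rvcb
okkp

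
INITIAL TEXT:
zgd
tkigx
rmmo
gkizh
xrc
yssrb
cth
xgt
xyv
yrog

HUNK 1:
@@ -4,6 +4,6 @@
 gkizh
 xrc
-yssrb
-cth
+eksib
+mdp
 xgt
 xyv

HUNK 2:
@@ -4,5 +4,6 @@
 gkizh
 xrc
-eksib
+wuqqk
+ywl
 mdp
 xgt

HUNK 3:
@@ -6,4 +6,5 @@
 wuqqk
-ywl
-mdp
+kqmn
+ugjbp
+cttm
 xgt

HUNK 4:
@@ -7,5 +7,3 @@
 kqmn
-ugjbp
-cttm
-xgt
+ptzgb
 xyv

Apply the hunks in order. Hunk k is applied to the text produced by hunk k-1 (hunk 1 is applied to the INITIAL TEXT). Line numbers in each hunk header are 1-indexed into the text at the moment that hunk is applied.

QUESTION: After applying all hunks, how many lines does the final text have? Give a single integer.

Answer: 10

Derivation:
Hunk 1: at line 4 remove [yssrb,cth] add [eksib,mdp] -> 10 lines: zgd tkigx rmmo gkizh xrc eksib mdp xgt xyv yrog
Hunk 2: at line 4 remove [eksib] add [wuqqk,ywl] -> 11 lines: zgd tkigx rmmo gkizh xrc wuqqk ywl mdp xgt xyv yrog
Hunk 3: at line 6 remove [ywl,mdp] add [kqmn,ugjbp,cttm] -> 12 lines: zgd tkigx rmmo gkizh xrc wuqqk kqmn ugjbp cttm xgt xyv yrog
Hunk 4: at line 7 remove [ugjbp,cttm,xgt] add [ptzgb] -> 10 lines: zgd tkigx rmmo gkizh xrc wuqqk kqmn ptzgb xyv yrog
Final line count: 10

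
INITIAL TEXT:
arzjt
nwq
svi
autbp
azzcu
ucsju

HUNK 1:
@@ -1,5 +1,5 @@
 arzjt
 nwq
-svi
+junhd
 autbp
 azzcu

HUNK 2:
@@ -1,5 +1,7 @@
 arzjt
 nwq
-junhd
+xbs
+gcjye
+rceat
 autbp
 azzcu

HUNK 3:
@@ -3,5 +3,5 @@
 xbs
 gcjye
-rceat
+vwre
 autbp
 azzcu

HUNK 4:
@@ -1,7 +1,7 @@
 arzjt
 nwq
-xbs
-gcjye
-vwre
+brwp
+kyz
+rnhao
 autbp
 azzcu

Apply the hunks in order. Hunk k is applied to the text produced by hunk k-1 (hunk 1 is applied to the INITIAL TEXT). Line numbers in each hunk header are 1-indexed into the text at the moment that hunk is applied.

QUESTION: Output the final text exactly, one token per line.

Answer: arzjt
nwq
brwp
kyz
rnhao
autbp
azzcu
ucsju

Derivation:
Hunk 1: at line 1 remove [svi] add [junhd] -> 6 lines: arzjt nwq junhd autbp azzcu ucsju
Hunk 2: at line 1 remove [junhd] add [xbs,gcjye,rceat] -> 8 lines: arzjt nwq xbs gcjye rceat autbp azzcu ucsju
Hunk 3: at line 3 remove [rceat] add [vwre] -> 8 lines: arzjt nwq xbs gcjye vwre autbp azzcu ucsju
Hunk 4: at line 1 remove [xbs,gcjye,vwre] add [brwp,kyz,rnhao] -> 8 lines: arzjt nwq brwp kyz rnhao autbp azzcu ucsju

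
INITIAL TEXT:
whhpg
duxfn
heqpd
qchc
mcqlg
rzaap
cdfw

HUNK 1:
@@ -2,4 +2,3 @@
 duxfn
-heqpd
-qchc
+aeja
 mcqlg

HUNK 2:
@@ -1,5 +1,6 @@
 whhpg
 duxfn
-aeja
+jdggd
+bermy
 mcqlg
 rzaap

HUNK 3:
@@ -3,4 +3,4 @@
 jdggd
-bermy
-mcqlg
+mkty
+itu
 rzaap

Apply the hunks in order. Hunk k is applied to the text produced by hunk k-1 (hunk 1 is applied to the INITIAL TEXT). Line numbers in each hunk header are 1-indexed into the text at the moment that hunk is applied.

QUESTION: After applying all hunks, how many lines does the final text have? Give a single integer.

Hunk 1: at line 2 remove [heqpd,qchc] add [aeja] -> 6 lines: whhpg duxfn aeja mcqlg rzaap cdfw
Hunk 2: at line 1 remove [aeja] add [jdggd,bermy] -> 7 lines: whhpg duxfn jdggd bermy mcqlg rzaap cdfw
Hunk 3: at line 3 remove [bermy,mcqlg] add [mkty,itu] -> 7 lines: whhpg duxfn jdggd mkty itu rzaap cdfw
Final line count: 7

Answer: 7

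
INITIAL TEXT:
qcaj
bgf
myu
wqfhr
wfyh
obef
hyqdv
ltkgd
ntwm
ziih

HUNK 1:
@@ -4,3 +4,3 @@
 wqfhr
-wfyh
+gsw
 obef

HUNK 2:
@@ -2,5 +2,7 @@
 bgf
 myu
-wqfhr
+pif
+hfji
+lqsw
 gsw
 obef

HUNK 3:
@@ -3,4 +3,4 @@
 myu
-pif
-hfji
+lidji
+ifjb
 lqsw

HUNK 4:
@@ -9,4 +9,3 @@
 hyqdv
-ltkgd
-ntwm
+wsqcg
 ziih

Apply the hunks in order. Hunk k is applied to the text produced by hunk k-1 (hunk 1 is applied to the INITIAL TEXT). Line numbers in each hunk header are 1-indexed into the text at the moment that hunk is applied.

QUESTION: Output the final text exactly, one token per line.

Hunk 1: at line 4 remove [wfyh] add [gsw] -> 10 lines: qcaj bgf myu wqfhr gsw obef hyqdv ltkgd ntwm ziih
Hunk 2: at line 2 remove [wqfhr] add [pif,hfji,lqsw] -> 12 lines: qcaj bgf myu pif hfji lqsw gsw obef hyqdv ltkgd ntwm ziih
Hunk 3: at line 3 remove [pif,hfji] add [lidji,ifjb] -> 12 lines: qcaj bgf myu lidji ifjb lqsw gsw obef hyqdv ltkgd ntwm ziih
Hunk 4: at line 9 remove [ltkgd,ntwm] add [wsqcg] -> 11 lines: qcaj bgf myu lidji ifjb lqsw gsw obef hyqdv wsqcg ziih

Answer: qcaj
bgf
myu
lidji
ifjb
lqsw
gsw
obef
hyqdv
wsqcg
ziih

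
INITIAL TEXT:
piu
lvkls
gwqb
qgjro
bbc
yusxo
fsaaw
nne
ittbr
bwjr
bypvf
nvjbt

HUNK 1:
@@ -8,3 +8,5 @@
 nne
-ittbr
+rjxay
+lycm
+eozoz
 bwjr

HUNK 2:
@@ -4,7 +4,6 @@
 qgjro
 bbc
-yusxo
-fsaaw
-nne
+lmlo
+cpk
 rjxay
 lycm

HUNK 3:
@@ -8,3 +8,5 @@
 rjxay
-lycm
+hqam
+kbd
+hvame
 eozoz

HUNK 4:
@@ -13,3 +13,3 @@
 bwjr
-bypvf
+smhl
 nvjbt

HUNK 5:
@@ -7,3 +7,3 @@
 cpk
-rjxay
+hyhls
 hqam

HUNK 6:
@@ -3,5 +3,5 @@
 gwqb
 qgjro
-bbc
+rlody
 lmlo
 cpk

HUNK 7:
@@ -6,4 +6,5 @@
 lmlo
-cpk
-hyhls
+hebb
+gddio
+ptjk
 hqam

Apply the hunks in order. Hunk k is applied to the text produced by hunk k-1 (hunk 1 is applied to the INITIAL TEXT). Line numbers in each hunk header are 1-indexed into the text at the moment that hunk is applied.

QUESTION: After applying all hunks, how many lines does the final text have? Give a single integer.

Hunk 1: at line 8 remove [ittbr] add [rjxay,lycm,eozoz] -> 14 lines: piu lvkls gwqb qgjro bbc yusxo fsaaw nne rjxay lycm eozoz bwjr bypvf nvjbt
Hunk 2: at line 4 remove [yusxo,fsaaw,nne] add [lmlo,cpk] -> 13 lines: piu lvkls gwqb qgjro bbc lmlo cpk rjxay lycm eozoz bwjr bypvf nvjbt
Hunk 3: at line 8 remove [lycm] add [hqam,kbd,hvame] -> 15 lines: piu lvkls gwqb qgjro bbc lmlo cpk rjxay hqam kbd hvame eozoz bwjr bypvf nvjbt
Hunk 4: at line 13 remove [bypvf] add [smhl] -> 15 lines: piu lvkls gwqb qgjro bbc lmlo cpk rjxay hqam kbd hvame eozoz bwjr smhl nvjbt
Hunk 5: at line 7 remove [rjxay] add [hyhls] -> 15 lines: piu lvkls gwqb qgjro bbc lmlo cpk hyhls hqam kbd hvame eozoz bwjr smhl nvjbt
Hunk 6: at line 3 remove [bbc] add [rlody] -> 15 lines: piu lvkls gwqb qgjro rlody lmlo cpk hyhls hqam kbd hvame eozoz bwjr smhl nvjbt
Hunk 7: at line 6 remove [cpk,hyhls] add [hebb,gddio,ptjk] -> 16 lines: piu lvkls gwqb qgjro rlody lmlo hebb gddio ptjk hqam kbd hvame eozoz bwjr smhl nvjbt
Final line count: 16

Answer: 16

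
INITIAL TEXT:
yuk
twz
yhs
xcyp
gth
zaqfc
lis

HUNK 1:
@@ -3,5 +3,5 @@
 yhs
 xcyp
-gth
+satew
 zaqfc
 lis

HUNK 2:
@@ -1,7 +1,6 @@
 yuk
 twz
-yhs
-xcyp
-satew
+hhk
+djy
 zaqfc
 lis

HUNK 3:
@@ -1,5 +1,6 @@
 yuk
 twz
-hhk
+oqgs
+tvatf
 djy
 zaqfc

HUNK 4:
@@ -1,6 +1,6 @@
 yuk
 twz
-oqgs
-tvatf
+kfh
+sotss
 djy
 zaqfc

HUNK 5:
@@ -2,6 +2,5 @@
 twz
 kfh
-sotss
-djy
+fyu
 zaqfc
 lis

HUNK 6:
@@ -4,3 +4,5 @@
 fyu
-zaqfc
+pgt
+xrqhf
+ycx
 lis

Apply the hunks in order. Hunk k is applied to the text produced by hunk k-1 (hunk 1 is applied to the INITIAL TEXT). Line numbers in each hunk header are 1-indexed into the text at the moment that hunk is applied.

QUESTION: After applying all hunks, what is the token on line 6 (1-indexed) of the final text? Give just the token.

Answer: xrqhf

Derivation:
Hunk 1: at line 3 remove [gth] add [satew] -> 7 lines: yuk twz yhs xcyp satew zaqfc lis
Hunk 2: at line 1 remove [yhs,xcyp,satew] add [hhk,djy] -> 6 lines: yuk twz hhk djy zaqfc lis
Hunk 3: at line 1 remove [hhk] add [oqgs,tvatf] -> 7 lines: yuk twz oqgs tvatf djy zaqfc lis
Hunk 4: at line 1 remove [oqgs,tvatf] add [kfh,sotss] -> 7 lines: yuk twz kfh sotss djy zaqfc lis
Hunk 5: at line 2 remove [sotss,djy] add [fyu] -> 6 lines: yuk twz kfh fyu zaqfc lis
Hunk 6: at line 4 remove [zaqfc] add [pgt,xrqhf,ycx] -> 8 lines: yuk twz kfh fyu pgt xrqhf ycx lis
Final line 6: xrqhf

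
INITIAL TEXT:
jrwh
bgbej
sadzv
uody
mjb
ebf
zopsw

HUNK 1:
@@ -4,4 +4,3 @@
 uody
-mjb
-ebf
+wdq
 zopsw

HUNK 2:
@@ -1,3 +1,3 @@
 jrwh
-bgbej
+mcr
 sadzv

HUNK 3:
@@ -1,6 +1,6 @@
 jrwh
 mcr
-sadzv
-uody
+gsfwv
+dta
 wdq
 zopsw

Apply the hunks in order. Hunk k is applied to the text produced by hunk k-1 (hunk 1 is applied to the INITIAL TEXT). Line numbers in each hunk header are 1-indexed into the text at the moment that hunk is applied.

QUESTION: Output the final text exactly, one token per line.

Answer: jrwh
mcr
gsfwv
dta
wdq
zopsw

Derivation:
Hunk 1: at line 4 remove [mjb,ebf] add [wdq] -> 6 lines: jrwh bgbej sadzv uody wdq zopsw
Hunk 2: at line 1 remove [bgbej] add [mcr] -> 6 lines: jrwh mcr sadzv uody wdq zopsw
Hunk 3: at line 1 remove [sadzv,uody] add [gsfwv,dta] -> 6 lines: jrwh mcr gsfwv dta wdq zopsw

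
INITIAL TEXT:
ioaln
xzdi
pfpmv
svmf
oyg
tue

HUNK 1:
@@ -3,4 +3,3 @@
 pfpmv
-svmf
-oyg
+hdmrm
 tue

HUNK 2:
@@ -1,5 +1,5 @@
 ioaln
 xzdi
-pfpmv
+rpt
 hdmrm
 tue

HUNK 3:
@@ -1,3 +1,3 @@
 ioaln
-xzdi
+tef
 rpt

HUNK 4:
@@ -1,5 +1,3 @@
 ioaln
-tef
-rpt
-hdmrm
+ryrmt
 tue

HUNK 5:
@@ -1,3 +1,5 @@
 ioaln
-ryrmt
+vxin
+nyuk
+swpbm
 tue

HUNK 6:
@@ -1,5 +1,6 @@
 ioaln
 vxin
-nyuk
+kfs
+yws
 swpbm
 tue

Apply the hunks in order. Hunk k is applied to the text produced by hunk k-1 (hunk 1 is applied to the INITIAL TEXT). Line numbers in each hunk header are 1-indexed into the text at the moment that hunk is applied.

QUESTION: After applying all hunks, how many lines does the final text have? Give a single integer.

Answer: 6

Derivation:
Hunk 1: at line 3 remove [svmf,oyg] add [hdmrm] -> 5 lines: ioaln xzdi pfpmv hdmrm tue
Hunk 2: at line 1 remove [pfpmv] add [rpt] -> 5 lines: ioaln xzdi rpt hdmrm tue
Hunk 3: at line 1 remove [xzdi] add [tef] -> 5 lines: ioaln tef rpt hdmrm tue
Hunk 4: at line 1 remove [tef,rpt,hdmrm] add [ryrmt] -> 3 lines: ioaln ryrmt tue
Hunk 5: at line 1 remove [ryrmt] add [vxin,nyuk,swpbm] -> 5 lines: ioaln vxin nyuk swpbm tue
Hunk 6: at line 1 remove [nyuk] add [kfs,yws] -> 6 lines: ioaln vxin kfs yws swpbm tue
Final line count: 6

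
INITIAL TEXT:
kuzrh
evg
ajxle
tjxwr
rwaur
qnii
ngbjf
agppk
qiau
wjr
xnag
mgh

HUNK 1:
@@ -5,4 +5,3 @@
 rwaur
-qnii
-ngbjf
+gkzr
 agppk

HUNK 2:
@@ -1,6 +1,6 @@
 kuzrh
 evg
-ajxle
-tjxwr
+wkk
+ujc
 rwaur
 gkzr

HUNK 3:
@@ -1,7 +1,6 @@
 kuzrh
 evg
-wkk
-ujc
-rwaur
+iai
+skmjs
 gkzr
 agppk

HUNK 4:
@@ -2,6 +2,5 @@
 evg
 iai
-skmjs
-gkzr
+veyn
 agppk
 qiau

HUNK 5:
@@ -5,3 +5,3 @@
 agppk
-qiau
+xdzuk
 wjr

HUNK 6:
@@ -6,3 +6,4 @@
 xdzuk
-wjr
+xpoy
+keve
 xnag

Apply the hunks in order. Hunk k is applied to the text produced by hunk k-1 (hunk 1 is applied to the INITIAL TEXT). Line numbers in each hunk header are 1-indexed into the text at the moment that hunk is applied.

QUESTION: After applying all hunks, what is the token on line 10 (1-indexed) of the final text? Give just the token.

Hunk 1: at line 5 remove [qnii,ngbjf] add [gkzr] -> 11 lines: kuzrh evg ajxle tjxwr rwaur gkzr agppk qiau wjr xnag mgh
Hunk 2: at line 1 remove [ajxle,tjxwr] add [wkk,ujc] -> 11 lines: kuzrh evg wkk ujc rwaur gkzr agppk qiau wjr xnag mgh
Hunk 3: at line 1 remove [wkk,ujc,rwaur] add [iai,skmjs] -> 10 lines: kuzrh evg iai skmjs gkzr agppk qiau wjr xnag mgh
Hunk 4: at line 2 remove [skmjs,gkzr] add [veyn] -> 9 lines: kuzrh evg iai veyn agppk qiau wjr xnag mgh
Hunk 5: at line 5 remove [qiau] add [xdzuk] -> 9 lines: kuzrh evg iai veyn agppk xdzuk wjr xnag mgh
Hunk 6: at line 6 remove [wjr] add [xpoy,keve] -> 10 lines: kuzrh evg iai veyn agppk xdzuk xpoy keve xnag mgh
Final line 10: mgh

Answer: mgh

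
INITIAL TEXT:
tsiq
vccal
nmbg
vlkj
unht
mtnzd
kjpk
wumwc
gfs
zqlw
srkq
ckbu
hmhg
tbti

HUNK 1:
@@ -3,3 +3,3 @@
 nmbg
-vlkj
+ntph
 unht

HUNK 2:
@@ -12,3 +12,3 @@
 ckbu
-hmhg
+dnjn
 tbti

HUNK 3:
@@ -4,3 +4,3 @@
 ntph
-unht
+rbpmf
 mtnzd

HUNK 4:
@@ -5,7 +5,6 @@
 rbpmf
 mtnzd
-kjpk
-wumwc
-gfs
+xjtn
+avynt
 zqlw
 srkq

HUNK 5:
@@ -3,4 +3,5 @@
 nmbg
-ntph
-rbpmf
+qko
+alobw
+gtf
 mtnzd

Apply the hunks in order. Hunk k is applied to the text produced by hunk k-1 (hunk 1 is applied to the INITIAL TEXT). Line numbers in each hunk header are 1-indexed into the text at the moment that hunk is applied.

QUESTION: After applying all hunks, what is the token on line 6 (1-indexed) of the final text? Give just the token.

Hunk 1: at line 3 remove [vlkj] add [ntph] -> 14 lines: tsiq vccal nmbg ntph unht mtnzd kjpk wumwc gfs zqlw srkq ckbu hmhg tbti
Hunk 2: at line 12 remove [hmhg] add [dnjn] -> 14 lines: tsiq vccal nmbg ntph unht mtnzd kjpk wumwc gfs zqlw srkq ckbu dnjn tbti
Hunk 3: at line 4 remove [unht] add [rbpmf] -> 14 lines: tsiq vccal nmbg ntph rbpmf mtnzd kjpk wumwc gfs zqlw srkq ckbu dnjn tbti
Hunk 4: at line 5 remove [kjpk,wumwc,gfs] add [xjtn,avynt] -> 13 lines: tsiq vccal nmbg ntph rbpmf mtnzd xjtn avynt zqlw srkq ckbu dnjn tbti
Hunk 5: at line 3 remove [ntph,rbpmf] add [qko,alobw,gtf] -> 14 lines: tsiq vccal nmbg qko alobw gtf mtnzd xjtn avynt zqlw srkq ckbu dnjn tbti
Final line 6: gtf

Answer: gtf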